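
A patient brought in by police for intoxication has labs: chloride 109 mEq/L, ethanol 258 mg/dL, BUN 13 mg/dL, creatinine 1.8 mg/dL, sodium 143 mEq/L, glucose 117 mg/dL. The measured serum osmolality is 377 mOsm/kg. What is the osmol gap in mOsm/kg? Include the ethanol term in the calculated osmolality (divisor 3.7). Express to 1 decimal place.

Calculated osmolality = 2·Na + glucose/18 + BUN/2.8 + ethanol/3.7
= 2·143 + 117/18 + 13/2.8 + 258/3.7
= 286 + 6.50 + 4.64 + 69.73
= 366.87 mOsm/kg ≈ 366.9 mOsm/kg
Osmolar gap = measured − calculated = 377 − 366.9 = 10.1 mOsm/kg

10.1 mOsm/kg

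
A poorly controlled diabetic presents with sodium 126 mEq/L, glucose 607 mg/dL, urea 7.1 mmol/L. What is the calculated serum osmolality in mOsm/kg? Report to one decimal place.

292.8 mOsm/kg

Calculated osmolality = 2·Na + glucose/18 + urea
= 2·126 + 607/18 + 7.1
= 252 + 33.72 + 7.10
= 292.82 mOsm/kg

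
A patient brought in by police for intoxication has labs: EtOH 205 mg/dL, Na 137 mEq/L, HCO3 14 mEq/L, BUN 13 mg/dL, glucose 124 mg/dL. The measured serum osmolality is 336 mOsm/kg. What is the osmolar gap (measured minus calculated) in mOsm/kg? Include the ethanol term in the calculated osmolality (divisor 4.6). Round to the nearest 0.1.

Calculated osmolality = 2·Na + glucose/18 + BUN/2.8 + ethanol/4.6
= 2·137 + 124/18 + 13/2.8 + 205/4.6
= 274 + 6.89 + 4.64 + 44.57
= 330.1 mOsm/kg ≈ 330.1 mOsm/kg
Osmolar gap = measured − calculated = 336 − 330.1 = 5.9 mOsm/kg

5.9 mOsm/kg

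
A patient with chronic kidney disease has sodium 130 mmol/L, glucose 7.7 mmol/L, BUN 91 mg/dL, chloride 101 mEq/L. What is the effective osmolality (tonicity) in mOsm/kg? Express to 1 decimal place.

Effective osmolality excludes urea (freely permeant across cell membranes):
2·Na + glucose
= 2·130 + 7.7
= 260 + 7.7
= 267.7 mOsm/kg

267.7 mOsm/kg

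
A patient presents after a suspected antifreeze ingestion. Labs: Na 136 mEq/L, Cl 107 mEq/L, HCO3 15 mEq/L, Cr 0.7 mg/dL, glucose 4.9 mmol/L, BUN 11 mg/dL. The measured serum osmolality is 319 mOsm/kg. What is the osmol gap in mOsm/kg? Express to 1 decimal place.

38.2 mOsm/kg

Calculated osmolality = 2·Na + glucose + BUN/2.8
= 2·136 + 4.9 + 11/2.8
= 272 + 4.90 + 3.93
= 280.83 mOsm/kg ≈ 280.8 mOsm/kg
Osmolar gap = measured − calculated = 319 − 280.8 = 38.2 mOsm/kg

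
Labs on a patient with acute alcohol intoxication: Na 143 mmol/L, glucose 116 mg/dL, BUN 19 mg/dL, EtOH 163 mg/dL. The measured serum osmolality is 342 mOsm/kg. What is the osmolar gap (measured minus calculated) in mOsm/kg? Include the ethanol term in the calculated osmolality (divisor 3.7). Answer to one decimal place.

Calculated osmolality = 2·Na + glucose/18 + BUN/2.8 + ethanol/3.7
= 2·143 + 116/18 + 19/2.8 + 163/3.7
= 286 + 6.44 + 6.79 + 44.05
= 343.28 mOsm/kg ≈ 343.3 mOsm/kg
Osmolar gap = measured − calculated = 342 − 343.3 = -1.3 mOsm/kg

-1.3 mOsm/kg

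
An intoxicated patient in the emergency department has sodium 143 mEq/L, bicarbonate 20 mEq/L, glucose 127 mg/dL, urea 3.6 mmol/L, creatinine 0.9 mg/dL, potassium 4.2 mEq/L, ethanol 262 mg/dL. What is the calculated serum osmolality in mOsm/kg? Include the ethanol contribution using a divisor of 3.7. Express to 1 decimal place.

367.5 mOsm/kg

Calculated osmolality = 2·Na + glucose/18 + urea + ethanol/3.7
= 2·143 + 127/18 + 3.6 + 262/3.7
= 286 + 7.06 + 3.60 + 70.81
= 367.47 mOsm/kg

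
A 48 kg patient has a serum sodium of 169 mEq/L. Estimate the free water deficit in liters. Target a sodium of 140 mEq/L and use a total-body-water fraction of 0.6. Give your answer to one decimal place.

6.0 L

TBW = 0.6 · 48 = 28.8 L
Free water deficit = TBW · (Na/140 − 1)
= 28.8 · (169/140 − 1)
= 28.8 · 0.2071
= 5.96 L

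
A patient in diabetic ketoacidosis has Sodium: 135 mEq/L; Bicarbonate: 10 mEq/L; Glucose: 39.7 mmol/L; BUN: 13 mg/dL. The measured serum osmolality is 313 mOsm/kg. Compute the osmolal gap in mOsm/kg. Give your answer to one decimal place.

Calculated osmolality = 2·Na + glucose + BUN/2.8
= 2·135 + 39.7 + 13/2.8
= 270 + 39.70 + 4.64
= 314.34 mOsm/kg ≈ 314.3 mOsm/kg
Osmolar gap = measured − calculated = 313 − 314.3 = -1.3 mOsm/kg

-1.3 mOsm/kg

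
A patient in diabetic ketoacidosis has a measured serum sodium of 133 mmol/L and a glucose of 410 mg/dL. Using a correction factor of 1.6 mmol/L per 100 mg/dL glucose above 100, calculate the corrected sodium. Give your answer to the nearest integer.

Corrected Na = measured Na + 1.6 · (glucose − 100)/100
= 133 + 1.6 · (410 − 100)/100
= 133 + 5
= 138 mmol/L

138 mmol/L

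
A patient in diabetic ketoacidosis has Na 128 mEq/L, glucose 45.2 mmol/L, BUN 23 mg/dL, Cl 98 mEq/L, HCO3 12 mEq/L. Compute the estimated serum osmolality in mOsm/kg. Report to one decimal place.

Calculated osmolality = 2·Na + glucose + BUN/2.8
= 2·128 + 45.2 + 23/2.8
= 256 + 45.20 + 8.21
= 309.41 mOsm/kg

309.4 mOsm/kg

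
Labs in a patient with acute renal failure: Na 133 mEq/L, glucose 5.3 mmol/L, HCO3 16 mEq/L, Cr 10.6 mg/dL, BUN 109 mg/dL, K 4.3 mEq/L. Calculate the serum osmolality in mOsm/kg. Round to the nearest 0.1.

310.2 mOsm/kg

Calculated osmolality = 2·Na + glucose + BUN/2.8
= 2·133 + 5.3 + 109/2.8
= 266 + 5.30 + 38.93
= 310.23 mOsm/kg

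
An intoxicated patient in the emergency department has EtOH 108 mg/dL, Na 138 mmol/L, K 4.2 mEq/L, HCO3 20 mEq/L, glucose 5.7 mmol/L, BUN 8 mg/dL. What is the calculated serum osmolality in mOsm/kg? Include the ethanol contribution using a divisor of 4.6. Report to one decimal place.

Calculated osmolality = 2·Na + glucose + BUN/2.8 + ethanol/4.6
= 2·138 + 5.7 + 8/2.8 + 108/4.6
= 276 + 5.70 + 2.86 + 23.48
= 308.04 mOsm/kg

308.0 mOsm/kg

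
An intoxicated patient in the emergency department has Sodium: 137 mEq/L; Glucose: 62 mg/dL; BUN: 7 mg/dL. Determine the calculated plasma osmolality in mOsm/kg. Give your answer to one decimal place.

Calculated osmolality = 2·Na + glucose/18 + BUN/2.8
= 2·137 + 62/18 + 7/2.8
= 274 + 3.44 + 2.50
= 279.94 mOsm/kg

279.9 mOsm/kg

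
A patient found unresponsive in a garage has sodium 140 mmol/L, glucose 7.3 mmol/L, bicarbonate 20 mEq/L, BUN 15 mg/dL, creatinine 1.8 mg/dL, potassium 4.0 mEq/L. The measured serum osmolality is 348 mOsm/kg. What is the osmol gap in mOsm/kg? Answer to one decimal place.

Calculated osmolality = 2·Na + glucose + BUN/2.8
= 2·140 + 7.3 + 15/2.8
= 280 + 7.30 + 5.36
= 292.66 mOsm/kg ≈ 292.7 mOsm/kg
Osmolar gap = measured − calculated = 348 − 292.7 = 55.3 mOsm/kg

55.3 mOsm/kg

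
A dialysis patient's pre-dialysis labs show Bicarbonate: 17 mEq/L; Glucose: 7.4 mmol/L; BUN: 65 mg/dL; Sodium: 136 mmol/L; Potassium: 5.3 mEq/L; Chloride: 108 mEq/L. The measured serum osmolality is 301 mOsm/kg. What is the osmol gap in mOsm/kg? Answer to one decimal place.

Calculated osmolality = 2·Na + glucose + BUN/2.8
= 2·136 + 7.4 + 65/2.8
= 272 + 7.40 + 23.21
= 302.61 mOsm/kg ≈ 302.6 mOsm/kg
Osmolar gap = measured − calculated = 301 − 302.6 = -1.6 mOsm/kg

-1.6 mOsm/kg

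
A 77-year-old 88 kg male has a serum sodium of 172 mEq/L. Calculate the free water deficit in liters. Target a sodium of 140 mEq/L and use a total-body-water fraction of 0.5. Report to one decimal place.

TBW = 0.5 · 88 = 44 L
Free water deficit = TBW · (Na/140 − 1)
= 44 · (172/140 − 1)
= 44 · 0.2286
= 10.06 L

10.1 L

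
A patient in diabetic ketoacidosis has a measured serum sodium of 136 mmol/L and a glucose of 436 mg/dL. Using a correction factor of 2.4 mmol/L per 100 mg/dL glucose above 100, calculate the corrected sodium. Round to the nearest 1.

Corrected Na = measured Na + 2.4 · (glucose − 100)/100
= 136 + 2.4 · (436 − 100)/100
= 136 + 8.1
= 144.1 mmol/L

144 mmol/L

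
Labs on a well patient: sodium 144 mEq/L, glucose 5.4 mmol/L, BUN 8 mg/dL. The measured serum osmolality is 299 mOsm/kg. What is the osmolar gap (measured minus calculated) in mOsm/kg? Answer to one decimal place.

2.7 mOsm/kg

Calculated osmolality = 2·Na + glucose + BUN/2.8
= 2·144 + 5.4 + 8/2.8
= 288 + 5.40 + 2.86
= 296.26 mOsm/kg ≈ 296.3 mOsm/kg
Osmolar gap = measured − calculated = 299 − 296.3 = 2.7 mOsm/kg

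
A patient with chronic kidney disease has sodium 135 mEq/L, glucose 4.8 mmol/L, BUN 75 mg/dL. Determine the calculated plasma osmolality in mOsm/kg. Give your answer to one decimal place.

301.6 mOsm/kg

Calculated osmolality = 2·Na + glucose + BUN/2.8
= 2·135 + 4.8 + 75/2.8
= 270 + 4.80 + 26.79
= 301.59 mOsm/kg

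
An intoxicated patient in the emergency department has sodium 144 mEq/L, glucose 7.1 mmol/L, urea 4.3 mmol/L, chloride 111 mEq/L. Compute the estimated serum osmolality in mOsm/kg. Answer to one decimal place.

Calculated osmolality = 2·Na + glucose + urea
= 2·144 + 7.1 + 4.3
= 288 + 7.10 + 4.30
= 299.4 mOsm/kg

299.4 mOsm/kg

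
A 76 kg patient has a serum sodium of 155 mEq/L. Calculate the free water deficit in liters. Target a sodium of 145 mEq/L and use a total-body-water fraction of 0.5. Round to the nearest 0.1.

2.6 L

TBW = 0.5 · 76 = 38 L
Free water deficit = TBW · (Na/145 − 1)
= 38 · (155/145 − 1)
= 38 · 0.069
= 2.62 L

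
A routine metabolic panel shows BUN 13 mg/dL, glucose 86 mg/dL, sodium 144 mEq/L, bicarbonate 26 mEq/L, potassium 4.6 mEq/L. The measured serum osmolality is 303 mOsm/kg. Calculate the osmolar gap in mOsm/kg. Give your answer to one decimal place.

5.6 mOsm/kg

Calculated osmolality = 2·Na + glucose/18 + BUN/2.8
= 2·144 + 86/18 + 13/2.8
= 288 + 4.78 + 4.64
= 297.42 mOsm/kg ≈ 297.4 mOsm/kg
Osmolar gap = measured − calculated = 303 − 297.4 = 5.6 mOsm/kg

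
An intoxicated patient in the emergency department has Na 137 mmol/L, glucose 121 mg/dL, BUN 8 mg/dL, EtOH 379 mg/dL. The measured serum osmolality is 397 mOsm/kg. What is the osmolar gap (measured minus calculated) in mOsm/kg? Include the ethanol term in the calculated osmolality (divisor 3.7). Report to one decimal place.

Calculated osmolality = 2·Na + glucose/18 + BUN/2.8 + ethanol/3.7
= 2·137 + 121/18 + 8/2.8 + 379/3.7
= 274 + 6.72 + 2.86 + 102.43
= 386.01 mOsm/kg ≈ 386.0 mOsm/kg
Osmolar gap = measured − calculated = 397 − 386.0 = 11.0 mOsm/kg

11.0 mOsm/kg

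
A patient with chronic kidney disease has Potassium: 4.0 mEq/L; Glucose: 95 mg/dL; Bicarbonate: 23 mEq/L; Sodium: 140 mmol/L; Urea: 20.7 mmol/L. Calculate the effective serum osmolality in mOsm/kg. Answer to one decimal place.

Effective osmolality excludes urea (freely permeant across cell membranes):
2·Na + glucose/18
= 2·140 + 95/18
= 280 + 5.28
= 285.28 mOsm/kg

285.3 mOsm/kg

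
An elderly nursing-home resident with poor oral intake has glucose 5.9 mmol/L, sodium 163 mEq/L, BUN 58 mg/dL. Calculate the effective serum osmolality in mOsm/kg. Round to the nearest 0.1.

331.9 mOsm/kg

Effective osmolality excludes urea (freely permeant across cell membranes):
2·Na + glucose
= 2·163 + 5.9
= 326 + 5.9
= 331.9 mOsm/kg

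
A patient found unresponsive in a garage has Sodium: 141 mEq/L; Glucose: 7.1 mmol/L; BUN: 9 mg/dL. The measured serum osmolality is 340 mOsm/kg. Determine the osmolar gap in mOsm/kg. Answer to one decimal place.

47.7 mOsm/kg

Calculated osmolality = 2·Na + glucose + BUN/2.8
= 2·141 + 7.1 + 9/2.8
= 282 + 7.10 + 3.21
= 292.31 mOsm/kg ≈ 292.3 mOsm/kg
Osmolar gap = measured − calculated = 340 − 292.3 = 47.7 mOsm/kg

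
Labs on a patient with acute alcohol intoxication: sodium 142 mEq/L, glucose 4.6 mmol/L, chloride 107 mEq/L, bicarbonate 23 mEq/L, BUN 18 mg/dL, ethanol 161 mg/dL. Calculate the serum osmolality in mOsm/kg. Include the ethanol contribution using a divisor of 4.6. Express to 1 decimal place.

330.0 mOsm/kg

Calculated osmolality = 2·Na + glucose + BUN/2.8 + ethanol/4.6
= 2·142 + 4.6 + 18/2.8 + 161/4.6
= 284 + 4.60 + 6.43 + 35
= 330.03 mOsm/kg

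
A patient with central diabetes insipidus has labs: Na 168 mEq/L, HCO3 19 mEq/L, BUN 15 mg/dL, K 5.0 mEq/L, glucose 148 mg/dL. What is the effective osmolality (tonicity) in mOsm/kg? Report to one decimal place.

Effective osmolality excludes urea (freely permeant across cell membranes):
2·Na + glucose/18
= 2·168 + 148/18
= 336 + 8.22
= 344.22 mOsm/kg

344.2 mOsm/kg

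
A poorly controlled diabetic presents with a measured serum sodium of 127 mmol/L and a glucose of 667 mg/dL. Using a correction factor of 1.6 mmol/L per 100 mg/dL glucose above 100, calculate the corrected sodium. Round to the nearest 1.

Corrected Na = measured Na + 1.6 · (glucose − 100)/100
= 127 + 1.6 · (667 − 100)/100
= 127 + 9.1
= 136.1 mmol/L

136 mmol/L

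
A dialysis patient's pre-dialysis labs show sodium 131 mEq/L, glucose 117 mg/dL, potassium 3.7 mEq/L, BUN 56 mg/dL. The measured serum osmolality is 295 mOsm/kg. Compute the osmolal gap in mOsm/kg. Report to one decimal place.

6.5 mOsm/kg

Calculated osmolality = 2·Na + glucose/18 + BUN/2.8
= 2·131 + 117/18 + 56/2.8
= 262 + 6.50 + 20
= 288.5 mOsm/kg ≈ 288.5 mOsm/kg
Osmolar gap = measured − calculated = 295 − 288.5 = 6.5 mOsm/kg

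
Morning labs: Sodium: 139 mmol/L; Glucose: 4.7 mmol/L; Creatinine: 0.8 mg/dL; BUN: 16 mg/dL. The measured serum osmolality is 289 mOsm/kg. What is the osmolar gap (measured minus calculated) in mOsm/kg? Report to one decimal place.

0.6 mOsm/kg

Calculated osmolality = 2·Na + glucose + BUN/2.8
= 2·139 + 4.7 + 16/2.8
= 278 + 4.70 + 5.71
= 288.41 mOsm/kg ≈ 288.4 mOsm/kg
Osmolar gap = measured − calculated = 289 − 288.4 = 0.6 mOsm/kg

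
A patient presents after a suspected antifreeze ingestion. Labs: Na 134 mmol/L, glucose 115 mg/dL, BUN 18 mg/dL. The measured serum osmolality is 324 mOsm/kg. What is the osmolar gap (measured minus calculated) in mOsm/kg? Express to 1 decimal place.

Calculated osmolality = 2·Na + glucose/18 + BUN/2.8
= 2·134 + 115/18 + 18/2.8
= 268 + 6.39 + 6.43
= 280.82 mOsm/kg ≈ 280.8 mOsm/kg
Osmolar gap = measured − calculated = 324 − 280.8 = 43.2 mOsm/kg

43.2 mOsm/kg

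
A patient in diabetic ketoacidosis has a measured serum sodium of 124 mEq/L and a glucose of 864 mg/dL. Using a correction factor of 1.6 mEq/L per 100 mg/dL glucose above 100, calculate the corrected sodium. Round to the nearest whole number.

Corrected Na = measured Na + 1.6 · (glucose − 100)/100
= 124 + 1.6 · (864 − 100)/100
= 124 + 12.2
= 136.2 mEq/L

136 mEq/L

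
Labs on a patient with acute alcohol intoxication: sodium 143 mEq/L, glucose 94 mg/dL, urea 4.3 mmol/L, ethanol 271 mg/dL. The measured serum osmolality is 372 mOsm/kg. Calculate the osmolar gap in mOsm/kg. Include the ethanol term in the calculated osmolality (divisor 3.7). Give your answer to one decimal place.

3.2 mOsm/kg

Calculated osmolality = 2·Na + glucose/18 + urea + ethanol/3.7
= 2·143 + 94/18 + 4.3 + 271/3.7
= 286 + 5.22 + 4.30 + 73.24
= 368.76 mOsm/kg ≈ 368.8 mOsm/kg
Osmolar gap = measured − calculated = 372 − 368.8 = 3.2 mOsm/kg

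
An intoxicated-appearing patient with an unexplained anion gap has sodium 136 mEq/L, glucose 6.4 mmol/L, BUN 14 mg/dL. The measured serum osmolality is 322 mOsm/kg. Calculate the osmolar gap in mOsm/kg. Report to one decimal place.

Calculated osmolality = 2·Na + glucose + BUN/2.8
= 2·136 + 6.4 + 14/2.8
= 272 + 6.40 + 5
= 283.4 mOsm/kg ≈ 283.4 mOsm/kg
Osmolar gap = measured − calculated = 322 − 283.4 = 38.6 mOsm/kg

38.6 mOsm/kg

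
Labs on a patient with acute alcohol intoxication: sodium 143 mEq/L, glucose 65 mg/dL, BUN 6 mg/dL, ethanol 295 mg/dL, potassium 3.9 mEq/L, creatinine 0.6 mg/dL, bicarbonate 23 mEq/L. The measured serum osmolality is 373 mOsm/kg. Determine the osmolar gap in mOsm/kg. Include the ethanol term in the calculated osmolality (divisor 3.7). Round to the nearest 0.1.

Calculated osmolality = 2·Na + glucose/18 + BUN/2.8 + ethanol/3.7
= 2·143 + 65/18 + 6/2.8 + 295/3.7
= 286 + 3.61 + 2.14 + 79.73
= 371.48 mOsm/kg ≈ 371.5 mOsm/kg
Osmolar gap = measured − calculated = 373 − 371.5 = 1.5 mOsm/kg

1.5 mOsm/kg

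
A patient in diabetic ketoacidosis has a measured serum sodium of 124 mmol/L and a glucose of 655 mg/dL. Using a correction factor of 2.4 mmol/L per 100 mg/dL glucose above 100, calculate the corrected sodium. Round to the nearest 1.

Corrected Na = measured Na + 2.4 · (glucose − 100)/100
= 124 + 2.4 · (655 − 100)/100
= 124 + 13.3
= 137.3 mmol/L

137 mmol/L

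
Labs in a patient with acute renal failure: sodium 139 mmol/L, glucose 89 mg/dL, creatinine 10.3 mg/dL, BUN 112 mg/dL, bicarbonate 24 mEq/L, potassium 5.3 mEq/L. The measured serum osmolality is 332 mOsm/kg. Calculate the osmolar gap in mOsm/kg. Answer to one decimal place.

Calculated osmolality = 2·Na + glucose/18 + BUN/2.8
= 2·139 + 89/18 + 112/2.8
= 278 + 4.94 + 40
= 322.94 mOsm/kg ≈ 322.9 mOsm/kg
Osmolar gap = measured − calculated = 332 − 322.9 = 9.1 mOsm/kg

9.1 mOsm/kg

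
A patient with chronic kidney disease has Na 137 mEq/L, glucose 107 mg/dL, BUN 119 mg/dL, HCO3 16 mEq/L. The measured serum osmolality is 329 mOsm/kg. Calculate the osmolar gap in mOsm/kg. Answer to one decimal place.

6.6 mOsm/kg

Calculated osmolality = 2·Na + glucose/18 + BUN/2.8
= 2·137 + 107/18 + 119/2.8
= 274 + 5.94 + 42.50
= 322.44 mOsm/kg ≈ 322.4 mOsm/kg
Osmolar gap = measured − calculated = 329 − 322.4 = 6.6 mOsm/kg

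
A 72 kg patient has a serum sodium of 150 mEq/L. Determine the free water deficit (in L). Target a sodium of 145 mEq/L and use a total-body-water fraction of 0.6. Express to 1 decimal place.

TBW = 0.6 · 72 = 43.2 L
Free water deficit = TBW · (Na/145 − 1)
= 43.2 · (150/145 − 1)
= 43.2 · 0.0345
= 1.49 L

1.5 L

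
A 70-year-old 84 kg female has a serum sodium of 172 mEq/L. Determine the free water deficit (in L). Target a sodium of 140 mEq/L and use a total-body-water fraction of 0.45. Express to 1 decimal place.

8.6 L

TBW = 0.45 · 84 = 37.8 L
Free water deficit = TBW · (Na/140 − 1)
= 37.8 · (172/140 − 1)
= 37.8 · 0.2286
= 8.64 L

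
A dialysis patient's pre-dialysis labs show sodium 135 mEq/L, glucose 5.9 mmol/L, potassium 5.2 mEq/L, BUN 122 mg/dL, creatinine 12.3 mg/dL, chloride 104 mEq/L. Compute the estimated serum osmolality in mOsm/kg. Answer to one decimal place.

319.5 mOsm/kg

Calculated osmolality = 2·Na + glucose + BUN/2.8
= 2·135 + 5.9 + 122/2.8
= 270 + 5.90 + 43.57
= 319.47 mOsm/kg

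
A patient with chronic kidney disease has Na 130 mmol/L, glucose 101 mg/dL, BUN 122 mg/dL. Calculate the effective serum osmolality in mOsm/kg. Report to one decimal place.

265.6 mOsm/kg

Effective osmolality excludes urea (freely permeant across cell membranes):
2·Na + glucose/18
= 2·130 + 101/18
= 260 + 5.61
= 265.61 mOsm/kg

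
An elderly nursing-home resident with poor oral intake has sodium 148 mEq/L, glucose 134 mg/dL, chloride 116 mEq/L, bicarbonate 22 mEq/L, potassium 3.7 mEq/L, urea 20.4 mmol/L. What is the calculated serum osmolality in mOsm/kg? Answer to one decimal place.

Calculated osmolality = 2·Na + glucose/18 + urea
= 2·148 + 134/18 + 20.4
= 296 + 7.44 + 20.40
= 323.84 mOsm/kg

323.8 mOsm/kg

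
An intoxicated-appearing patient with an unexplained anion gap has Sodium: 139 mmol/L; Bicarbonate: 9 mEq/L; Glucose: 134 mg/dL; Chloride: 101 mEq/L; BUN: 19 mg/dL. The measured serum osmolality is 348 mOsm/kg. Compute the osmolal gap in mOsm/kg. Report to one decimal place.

Calculated osmolality = 2·Na + glucose/18 + BUN/2.8
= 2·139 + 134/18 + 19/2.8
= 278 + 7.44 + 6.79
= 292.23 mOsm/kg ≈ 292.2 mOsm/kg
Osmolar gap = measured − calculated = 348 − 292.2 = 55.8 mOsm/kg

55.8 mOsm/kg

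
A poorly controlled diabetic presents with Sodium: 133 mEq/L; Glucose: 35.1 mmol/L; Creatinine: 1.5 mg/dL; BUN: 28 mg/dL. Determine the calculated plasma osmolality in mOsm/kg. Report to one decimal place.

311.1 mOsm/kg

Calculated osmolality = 2·Na + glucose + BUN/2.8
= 2·133 + 35.1 + 28/2.8
= 266 + 35.10 + 10
= 311.1 mOsm/kg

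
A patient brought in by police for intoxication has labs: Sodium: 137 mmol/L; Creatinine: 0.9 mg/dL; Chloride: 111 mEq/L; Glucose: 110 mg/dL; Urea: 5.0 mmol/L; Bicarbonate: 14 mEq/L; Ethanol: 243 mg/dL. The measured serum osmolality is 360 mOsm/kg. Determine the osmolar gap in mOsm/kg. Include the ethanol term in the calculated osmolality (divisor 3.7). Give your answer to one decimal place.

Calculated osmolality = 2·Na + glucose/18 + urea + ethanol/3.7
= 2·137 + 110/18 + 5 + 243/3.7
= 274 + 6.11 + 5 + 65.68
= 350.79 mOsm/kg ≈ 350.8 mOsm/kg
Osmolar gap = measured − calculated = 360 − 350.8 = 9.2 mOsm/kg

9.2 mOsm/kg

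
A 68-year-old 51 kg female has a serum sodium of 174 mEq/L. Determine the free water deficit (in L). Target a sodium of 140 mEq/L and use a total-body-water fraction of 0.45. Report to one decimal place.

TBW = 0.45 · 51 = 22.95 L
Free water deficit = TBW · (Na/140 − 1)
= 22.95 · (174/140 − 1)
= 22.95 · 0.2429
= 5.57 L

5.6 L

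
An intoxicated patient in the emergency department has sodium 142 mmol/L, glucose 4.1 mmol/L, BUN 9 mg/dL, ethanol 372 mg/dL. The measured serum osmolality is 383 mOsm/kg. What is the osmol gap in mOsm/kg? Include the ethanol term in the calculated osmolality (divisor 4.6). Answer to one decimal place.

10.8 mOsm/kg

Calculated osmolality = 2·Na + glucose + BUN/2.8 + ethanol/4.6
= 2·142 + 4.1 + 9/2.8 + 372/4.6
= 284 + 4.10 + 3.21 + 80.87
= 372.18 mOsm/kg ≈ 372.2 mOsm/kg
Osmolar gap = measured − calculated = 383 − 372.2 = 10.8 mOsm/kg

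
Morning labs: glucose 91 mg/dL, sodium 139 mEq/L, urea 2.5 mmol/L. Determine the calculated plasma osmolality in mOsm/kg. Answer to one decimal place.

Calculated osmolality = 2·Na + glucose/18 + urea
= 2·139 + 91/18 + 2.5
= 278 + 5.06 + 2.50
= 285.56 mOsm/kg

285.6 mOsm/kg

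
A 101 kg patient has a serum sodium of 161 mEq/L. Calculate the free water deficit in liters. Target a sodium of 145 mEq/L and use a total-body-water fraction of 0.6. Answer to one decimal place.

6.7 L

TBW = 0.6 · 101 = 60.6 L
Free water deficit = TBW · (Na/145 − 1)
= 60.6 · (161/145 − 1)
= 60.6 · 0.1103
= 6.68 L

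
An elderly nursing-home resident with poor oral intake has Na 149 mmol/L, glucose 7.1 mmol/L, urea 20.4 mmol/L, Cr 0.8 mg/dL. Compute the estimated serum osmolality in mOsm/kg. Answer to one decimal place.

325.5 mOsm/kg

Calculated osmolality = 2·Na + glucose + urea
= 2·149 + 7.1 + 20.4
= 298 + 7.10 + 20.40
= 325.5 mOsm/kg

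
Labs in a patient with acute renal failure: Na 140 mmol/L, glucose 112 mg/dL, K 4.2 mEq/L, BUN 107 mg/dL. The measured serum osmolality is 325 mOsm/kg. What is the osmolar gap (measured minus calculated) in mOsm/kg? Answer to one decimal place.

0.6 mOsm/kg

Calculated osmolality = 2·Na + glucose/18 + BUN/2.8
= 2·140 + 112/18 + 107/2.8
= 280 + 6.22 + 38.21
= 324.43 mOsm/kg ≈ 324.4 mOsm/kg
Osmolar gap = measured − calculated = 325 − 324.4 = 0.6 mOsm/kg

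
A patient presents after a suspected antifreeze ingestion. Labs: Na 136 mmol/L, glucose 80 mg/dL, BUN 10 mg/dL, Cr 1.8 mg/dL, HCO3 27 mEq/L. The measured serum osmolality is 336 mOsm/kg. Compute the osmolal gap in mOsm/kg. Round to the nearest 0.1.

Calculated osmolality = 2·Na + glucose/18 + BUN/2.8
= 2·136 + 80/18 + 10/2.8
= 272 + 4.44 + 3.57
= 280.01 mOsm/kg ≈ 280.0 mOsm/kg
Osmolar gap = measured − calculated = 336 − 280.0 = 56.0 mOsm/kg

56.0 mOsm/kg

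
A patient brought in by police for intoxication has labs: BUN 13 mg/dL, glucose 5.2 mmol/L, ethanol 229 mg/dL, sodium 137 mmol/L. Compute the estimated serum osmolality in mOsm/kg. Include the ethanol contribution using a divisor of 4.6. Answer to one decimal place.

333.6 mOsm/kg

Calculated osmolality = 2·Na + glucose + BUN/2.8 + ethanol/4.6
= 2·137 + 5.2 + 13/2.8 + 229/4.6
= 274 + 5.20 + 4.64 + 49.78
= 333.62 mOsm/kg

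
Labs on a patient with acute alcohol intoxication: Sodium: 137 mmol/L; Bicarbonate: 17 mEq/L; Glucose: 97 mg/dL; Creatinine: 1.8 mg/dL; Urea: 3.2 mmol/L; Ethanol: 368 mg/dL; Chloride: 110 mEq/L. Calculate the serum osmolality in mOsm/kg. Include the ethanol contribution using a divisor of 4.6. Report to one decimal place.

362.6 mOsm/kg

Calculated osmolality = 2·Na + glucose/18 + urea + ethanol/4.6
= 2·137 + 97/18 + 3.2 + 368/4.6
= 274 + 5.39 + 3.20 + 80
= 362.59 mOsm/kg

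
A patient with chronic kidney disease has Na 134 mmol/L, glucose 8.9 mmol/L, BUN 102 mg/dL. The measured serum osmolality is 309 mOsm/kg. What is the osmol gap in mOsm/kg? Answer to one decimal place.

Calculated osmolality = 2·Na + glucose + BUN/2.8
= 2·134 + 8.9 + 102/2.8
= 268 + 8.90 + 36.43
= 313.33 mOsm/kg ≈ 313.3 mOsm/kg
Osmolar gap = measured − calculated = 309 − 313.3 = -4.3 mOsm/kg

-4.3 mOsm/kg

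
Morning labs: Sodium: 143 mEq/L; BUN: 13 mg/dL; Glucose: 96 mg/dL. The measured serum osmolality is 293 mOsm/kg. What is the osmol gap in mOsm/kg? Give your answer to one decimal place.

-3.0 mOsm/kg

Calculated osmolality = 2·Na + glucose/18 + BUN/2.8
= 2·143 + 96/18 + 13/2.8
= 286 + 5.33 + 4.64
= 295.97 mOsm/kg ≈ 296.0 mOsm/kg
Osmolar gap = measured − calculated = 293 − 296.0 = -3.0 mOsm/kg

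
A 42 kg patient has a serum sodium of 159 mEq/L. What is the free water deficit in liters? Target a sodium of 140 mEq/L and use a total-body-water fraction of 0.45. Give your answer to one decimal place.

TBW = 0.45 · 42 = 18.9 L
Free water deficit = TBW · (Na/140 − 1)
= 18.9 · (159/140 − 1)
= 18.9 · 0.1357
= 2.56 L

2.6 L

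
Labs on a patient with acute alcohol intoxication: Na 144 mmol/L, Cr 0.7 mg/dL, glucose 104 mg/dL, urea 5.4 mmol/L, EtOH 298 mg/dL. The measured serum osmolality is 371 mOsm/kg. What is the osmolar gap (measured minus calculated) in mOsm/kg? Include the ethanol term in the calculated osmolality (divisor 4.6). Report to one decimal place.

Calculated osmolality = 2·Na + glucose/18 + urea + ethanol/4.6
= 2·144 + 104/18 + 5.4 + 298/4.6
= 288 + 5.78 + 5.40 + 64.78
= 363.96 mOsm/kg ≈ 364.0 mOsm/kg
Osmolar gap = measured − calculated = 371 − 364.0 = 7.0 mOsm/kg

7.0 mOsm/kg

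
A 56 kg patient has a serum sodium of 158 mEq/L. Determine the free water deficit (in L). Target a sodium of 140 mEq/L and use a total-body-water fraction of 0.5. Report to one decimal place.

3.6 L

TBW = 0.5 · 56 = 28 L
Free water deficit = TBW · (Na/140 − 1)
= 28 · (158/140 − 1)
= 28 · 0.1286
= 3.6 L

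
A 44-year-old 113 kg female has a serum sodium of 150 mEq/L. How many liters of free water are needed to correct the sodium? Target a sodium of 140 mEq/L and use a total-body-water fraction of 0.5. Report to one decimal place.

TBW = 0.5 · 113 = 56.5 L
Free water deficit = TBW · (Na/140 − 1)
= 56.5 · (150/140 − 1)
= 56.5 · 0.0714
= 4.03 L

4.0 L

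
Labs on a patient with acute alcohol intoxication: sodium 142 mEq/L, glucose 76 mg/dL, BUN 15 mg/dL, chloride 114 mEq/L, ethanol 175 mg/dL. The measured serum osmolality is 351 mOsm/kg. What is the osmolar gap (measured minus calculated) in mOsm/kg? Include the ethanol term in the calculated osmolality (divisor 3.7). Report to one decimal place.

10.1 mOsm/kg

Calculated osmolality = 2·Na + glucose/18 + BUN/2.8 + ethanol/3.7
= 2·142 + 76/18 + 15/2.8 + 175/3.7
= 284 + 4.22 + 5.36 + 47.30
= 340.88 mOsm/kg ≈ 340.9 mOsm/kg
Osmolar gap = measured − calculated = 351 − 340.9 = 10.1 mOsm/kg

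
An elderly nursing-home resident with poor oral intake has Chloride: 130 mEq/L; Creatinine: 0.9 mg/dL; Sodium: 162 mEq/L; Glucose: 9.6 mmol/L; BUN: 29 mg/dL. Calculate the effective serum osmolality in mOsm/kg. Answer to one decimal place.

Effective osmolality excludes urea (freely permeant across cell membranes):
2·Na + glucose
= 2·162 + 9.6
= 324 + 9.6
= 333.6 mOsm/kg

333.6 mOsm/kg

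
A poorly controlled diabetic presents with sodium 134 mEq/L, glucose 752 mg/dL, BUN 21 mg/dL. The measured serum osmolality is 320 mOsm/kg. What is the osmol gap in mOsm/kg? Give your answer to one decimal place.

2.7 mOsm/kg

Calculated osmolality = 2·Na + glucose/18 + BUN/2.8
= 2·134 + 752/18 + 21/2.8
= 268 + 41.78 + 7.50
= 317.28 mOsm/kg ≈ 317.3 mOsm/kg
Osmolar gap = measured − calculated = 320 − 317.3 = 2.7 mOsm/kg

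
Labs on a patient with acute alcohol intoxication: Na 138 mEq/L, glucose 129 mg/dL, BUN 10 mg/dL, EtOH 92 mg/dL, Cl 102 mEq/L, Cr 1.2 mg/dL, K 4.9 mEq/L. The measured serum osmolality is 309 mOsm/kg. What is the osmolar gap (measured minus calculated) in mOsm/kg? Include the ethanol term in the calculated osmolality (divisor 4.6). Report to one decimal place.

Calculated osmolality = 2·Na + glucose/18 + BUN/2.8 + ethanol/4.6
= 2·138 + 129/18 + 10/2.8 + 92/4.6
= 276 + 7.17 + 3.57 + 20
= 306.74 mOsm/kg ≈ 306.7 mOsm/kg
Osmolar gap = measured − calculated = 309 − 306.7 = 2.3 mOsm/kg

2.3 mOsm/kg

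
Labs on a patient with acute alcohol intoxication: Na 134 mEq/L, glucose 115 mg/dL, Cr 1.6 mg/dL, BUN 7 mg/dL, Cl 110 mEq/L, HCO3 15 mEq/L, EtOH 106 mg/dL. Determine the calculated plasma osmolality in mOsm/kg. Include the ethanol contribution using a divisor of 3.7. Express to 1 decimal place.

305.5 mOsm/kg

Calculated osmolality = 2·Na + glucose/18 + BUN/2.8 + ethanol/3.7
= 2·134 + 115/18 + 7/2.8 + 106/3.7
= 268 + 6.39 + 2.50 + 28.65
= 305.54 mOsm/kg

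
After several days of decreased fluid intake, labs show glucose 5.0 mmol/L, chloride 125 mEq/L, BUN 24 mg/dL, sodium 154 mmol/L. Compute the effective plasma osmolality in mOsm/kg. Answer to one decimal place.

Effective osmolality excludes urea (freely permeant across cell membranes):
2·Na + glucose
= 2·154 + 5
= 308 + 5
= 313 mOsm/kg

313.0 mOsm/kg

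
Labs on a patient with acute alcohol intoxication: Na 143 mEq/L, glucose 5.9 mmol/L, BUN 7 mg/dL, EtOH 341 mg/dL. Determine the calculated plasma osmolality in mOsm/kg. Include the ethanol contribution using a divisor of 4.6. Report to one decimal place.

Calculated osmolality = 2·Na + glucose + BUN/2.8 + ethanol/4.6
= 2·143 + 5.9 + 7/2.8 + 341/4.6
= 286 + 5.90 + 2.50 + 74.13
= 368.53 mOsm/kg

368.5 mOsm/kg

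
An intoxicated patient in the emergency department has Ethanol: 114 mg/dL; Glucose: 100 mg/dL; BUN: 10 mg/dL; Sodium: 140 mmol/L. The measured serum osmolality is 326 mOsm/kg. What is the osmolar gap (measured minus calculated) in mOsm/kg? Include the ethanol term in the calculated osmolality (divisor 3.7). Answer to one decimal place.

6.1 mOsm/kg

Calculated osmolality = 2·Na + glucose/18 + BUN/2.8 + ethanol/3.7
= 2·140 + 100/18 + 10/2.8 + 114/3.7
= 280 + 5.56 + 3.57 + 30.81
= 319.94 mOsm/kg ≈ 319.9 mOsm/kg
Osmolar gap = measured − calculated = 326 − 319.9 = 6.1 mOsm/kg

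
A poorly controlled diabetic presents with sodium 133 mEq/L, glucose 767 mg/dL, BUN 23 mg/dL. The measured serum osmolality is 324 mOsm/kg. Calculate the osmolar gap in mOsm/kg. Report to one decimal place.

7.2 mOsm/kg

Calculated osmolality = 2·Na + glucose/18 + BUN/2.8
= 2·133 + 767/18 + 23/2.8
= 266 + 42.61 + 8.21
= 316.82 mOsm/kg ≈ 316.8 mOsm/kg
Osmolar gap = measured − calculated = 324 − 316.8 = 7.2 mOsm/kg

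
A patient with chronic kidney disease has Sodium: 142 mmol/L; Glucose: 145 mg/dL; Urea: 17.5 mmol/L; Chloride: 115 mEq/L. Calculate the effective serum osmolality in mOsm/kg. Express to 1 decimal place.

Effective osmolality excludes urea (freely permeant across cell membranes):
2·Na + glucose/18
= 2·142 + 145/18
= 284 + 8.06
= 292.06 mOsm/kg

292.1 mOsm/kg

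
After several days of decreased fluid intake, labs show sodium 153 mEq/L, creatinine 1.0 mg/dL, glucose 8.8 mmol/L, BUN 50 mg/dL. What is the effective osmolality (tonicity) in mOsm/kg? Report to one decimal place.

314.8 mOsm/kg

Effective osmolality excludes urea (freely permeant across cell membranes):
2·Na + glucose
= 2·153 + 8.8
= 306 + 8.8
= 314.8 mOsm/kg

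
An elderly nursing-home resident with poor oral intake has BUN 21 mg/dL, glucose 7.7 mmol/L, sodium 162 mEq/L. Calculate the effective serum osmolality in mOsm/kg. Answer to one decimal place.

331.7 mOsm/kg

Effective osmolality excludes urea (freely permeant across cell membranes):
2·Na + glucose
= 2·162 + 7.7
= 324 + 7.7
= 331.7 mOsm/kg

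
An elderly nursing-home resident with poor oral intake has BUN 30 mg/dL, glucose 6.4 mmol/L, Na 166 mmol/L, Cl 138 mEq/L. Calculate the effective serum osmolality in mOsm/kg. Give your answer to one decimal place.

338.4 mOsm/kg

Effective osmolality excludes urea (freely permeant across cell membranes):
2·Na + glucose
= 2·166 + 6.4
= 332 + 6.4
= 338.4 mOsm/kg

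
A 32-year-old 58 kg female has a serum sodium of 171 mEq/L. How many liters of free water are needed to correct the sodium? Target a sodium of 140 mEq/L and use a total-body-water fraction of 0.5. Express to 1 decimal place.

6.4 L

TBW = 0.5 · 58 = 29 L
Free water deficit = TBW · (Na/140 − 1)
= 29 · (171/140 − 1)
= 29 · 0.2214
= 6.42 L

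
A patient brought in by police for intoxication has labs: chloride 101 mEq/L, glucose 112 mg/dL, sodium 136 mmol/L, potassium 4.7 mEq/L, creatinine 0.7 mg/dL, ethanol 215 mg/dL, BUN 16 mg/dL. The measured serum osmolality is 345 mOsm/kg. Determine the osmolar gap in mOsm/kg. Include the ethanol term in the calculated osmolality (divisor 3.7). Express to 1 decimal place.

Calculated osmolality = 2·Na + glucose/18 + BUN/2.8 + ethanol/3.7
= 2·136 + 112/18 + 16/2.8 + 215/3.7
= 272 + 6.22 + 5.71 + 58.11
= 342.04 mOsm/kg ≈ 342.0 mOsm/kg
Osmolar gap = measured − calculated = 345 − 342.0 = 3.0 mOsm/kg

3.0 mOsm/kg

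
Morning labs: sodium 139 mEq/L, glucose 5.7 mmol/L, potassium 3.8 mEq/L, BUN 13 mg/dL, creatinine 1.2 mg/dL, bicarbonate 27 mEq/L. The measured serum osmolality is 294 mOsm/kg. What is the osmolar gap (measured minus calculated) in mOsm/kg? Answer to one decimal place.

5.7 mOsm/kg

Calculated osmolality = 2·Na + glucose + BUN/2.8
= 2·139 + 5.7 + 13/2.8
= 278 + 5.70 + 4.64
= 288.34 mOsm/kg ≈ 288.3 mOsm/kg
Osmolar gap = measured − calculated = 294 − 288.3 = 5.7 mOsm/kg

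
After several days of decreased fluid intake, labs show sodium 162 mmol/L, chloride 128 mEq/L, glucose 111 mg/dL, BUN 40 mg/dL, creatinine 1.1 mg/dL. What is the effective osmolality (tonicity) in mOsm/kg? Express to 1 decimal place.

330.2 mOsm/kg

Effective osmolality excludes urea (freely permeant across cell membranes):
2·Na + glucose/18
= 2·162 + 111/18
= 324 + 6.17
= 330.17 mOsm/kg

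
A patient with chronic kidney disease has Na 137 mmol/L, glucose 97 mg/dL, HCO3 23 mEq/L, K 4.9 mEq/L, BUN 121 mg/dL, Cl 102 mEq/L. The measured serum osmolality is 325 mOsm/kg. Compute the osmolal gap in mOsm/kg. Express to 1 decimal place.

2.4 mOsm/kg

Calculated osmolality = 2·Na + glucose/18 + BUN/2.8
= 2·137 + 97/18 + 121/2.8
= 274 + 5.39 + 43.21
= 322.6 mOsm/kg ≈ 322.6 mOsm/kg
Osmolar gap = measured − calculated = 325 − 322.6 = 2.4 mOsm/kg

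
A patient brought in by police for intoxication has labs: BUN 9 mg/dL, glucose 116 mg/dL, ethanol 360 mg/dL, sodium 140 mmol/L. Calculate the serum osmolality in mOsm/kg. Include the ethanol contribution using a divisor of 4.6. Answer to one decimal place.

Calculated osmolality = 2·Na + glucose/18 + BUN/2.8 + ethanol/4.6
= 2·140 + 116/18 + 9/2.8 + 360/4.6
= 280 + 6.44 + 3.21 + 78.26
= 367.91 mOsm/kg

367.9 mOsm/kg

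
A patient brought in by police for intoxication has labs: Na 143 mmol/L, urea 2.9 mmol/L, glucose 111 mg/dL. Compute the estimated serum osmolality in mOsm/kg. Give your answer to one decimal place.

295.1 mOsm/kg

Calculated osmolality = 2·Na + glucose/18 + urea
= 2·143 + 111/18 + 2.9
= 286 + 6.17 + 2.90
= 295.07 mOsm/kg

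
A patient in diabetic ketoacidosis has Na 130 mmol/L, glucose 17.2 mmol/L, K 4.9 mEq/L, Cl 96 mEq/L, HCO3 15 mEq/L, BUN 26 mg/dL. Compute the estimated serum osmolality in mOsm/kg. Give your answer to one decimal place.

286.5 mOsm/kg

Calculated osmolality = 2·Na + glucose + BUN/2.8
= 2·130 + 17.2 + 26/2.8
= 260 + 17.20 + 9.29
= 286.49 mOsm/kg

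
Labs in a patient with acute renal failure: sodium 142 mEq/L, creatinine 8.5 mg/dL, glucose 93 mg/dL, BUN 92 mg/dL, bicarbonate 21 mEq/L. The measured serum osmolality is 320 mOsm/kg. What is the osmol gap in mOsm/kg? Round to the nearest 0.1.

Calculated osmolality = 2·Na + glucose/18 + BUN/2.8
= 2·142 + 93/18 + 92/2.8
= 284 + 5.17 + 32.86
= 322.03 mOsm/kg ≈ 322.0 mOsm/kg
Osmolar gap = measured − calculated = 320 − 322.0 = -2.0 mOsm/kg

-2.0 mOsm/kg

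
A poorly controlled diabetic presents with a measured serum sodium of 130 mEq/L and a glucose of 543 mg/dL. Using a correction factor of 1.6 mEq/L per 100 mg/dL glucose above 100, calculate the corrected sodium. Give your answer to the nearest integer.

Corrected Na = measured Na + 1.6 · (glucose − 100)/100
= 130 + 1.6 · (543 − 100)/100
= 130 + 7.1
= 137.1 mEq/L

137 mEq/L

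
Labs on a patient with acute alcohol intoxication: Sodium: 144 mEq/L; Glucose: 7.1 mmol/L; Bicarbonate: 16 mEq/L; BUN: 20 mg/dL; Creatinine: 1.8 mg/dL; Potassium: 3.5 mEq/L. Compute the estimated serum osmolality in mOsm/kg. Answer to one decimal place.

Calculated osmolality = 2·Na + glucose + BUN/2.8
= 2·144 + 7.1 + 20/2.8
= 288 + 7.10 + 7.14
= 302.24 mOsm/kg

302.2 mOsm/kg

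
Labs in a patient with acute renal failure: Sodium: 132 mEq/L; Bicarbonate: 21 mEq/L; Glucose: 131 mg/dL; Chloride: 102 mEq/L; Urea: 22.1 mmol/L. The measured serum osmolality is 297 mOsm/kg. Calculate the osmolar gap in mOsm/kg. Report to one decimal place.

Calculated osmolality = 2·Na + glucose/18 + urea
= 2·132 + 131/18 + 22.1
= 264 + 7.28 + 22.10
= 293.38 mOsm/kg ≈ 293.4 mOsm/kg
Osmolar gap = measured − calculated = 297 − 293.4 = 3.6 mOsm/kg

3.6 mOsm/kg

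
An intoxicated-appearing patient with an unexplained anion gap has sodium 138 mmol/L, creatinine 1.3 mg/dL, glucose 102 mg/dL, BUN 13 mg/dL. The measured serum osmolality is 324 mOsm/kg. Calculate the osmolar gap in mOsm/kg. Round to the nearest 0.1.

Calculated osmolality = 2·Na + glucose/18 + BUN/2.8
= 2·138 + 102/18 + 13/2.8
= 276 + 5.67 + 4.64
= 286.31 mOsm/kg ≈ 286.3 mOsm/kg
Osmolar gap = measured − calculated = 324 − 286.3 = 37.7 mOsm/kg

37.7 mOsm/kg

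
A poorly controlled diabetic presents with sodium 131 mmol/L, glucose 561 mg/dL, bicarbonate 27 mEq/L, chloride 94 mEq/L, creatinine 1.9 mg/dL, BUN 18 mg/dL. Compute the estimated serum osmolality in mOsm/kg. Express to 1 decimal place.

299.6 mOsm/kg

Calculated osmolality = 2·Na + glucose/18 + BUN/2.8
= 2·131 + 561/18 + 18/2.8
= 262 + 31.17 + 6.43
= 299.6 mOsm/kg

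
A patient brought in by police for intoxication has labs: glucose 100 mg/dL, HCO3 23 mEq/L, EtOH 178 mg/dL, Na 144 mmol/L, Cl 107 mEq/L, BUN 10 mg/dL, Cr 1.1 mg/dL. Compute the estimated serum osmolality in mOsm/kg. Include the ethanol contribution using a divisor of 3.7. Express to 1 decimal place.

345.2 mOsm/kg

Calculated osmolality = 2·Na + glucose/18 + BUN/2.8 + ethanol/3.7
= 2·144 + 100/18 + 10/2.8 + 178/3.7
= 288 + 5.56 + 3.57 + 48.11
= 345.24 mOsm/kg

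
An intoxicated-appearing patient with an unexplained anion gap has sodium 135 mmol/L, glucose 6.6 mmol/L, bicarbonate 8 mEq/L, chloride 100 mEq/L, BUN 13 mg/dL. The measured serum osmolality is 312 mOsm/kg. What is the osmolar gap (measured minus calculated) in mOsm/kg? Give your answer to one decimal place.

30.8 mOsm/kg

Calculated osmolality = 2·Na + glucose + BUN/2.8
= 2·135 + 6.6 + 13/2.8
= 270 + 6.60 + 4.64
= 281.24 mOsm/kg ≈ 281.2 mOsm/kg
Osmolar gap = measured − calculated = 312 − 281.2 = 30.8 mOsm/kg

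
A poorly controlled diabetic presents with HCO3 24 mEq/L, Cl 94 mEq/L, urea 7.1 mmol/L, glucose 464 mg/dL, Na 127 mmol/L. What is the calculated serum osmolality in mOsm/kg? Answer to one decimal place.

286.9 mOsm/kg

Calculated osmolality = 2·Na + glucose/18 + urea
= 2·127 + 464/18 + 7.1
= 254 + 25.78 + 7.10
= 286.88 mOsm/kg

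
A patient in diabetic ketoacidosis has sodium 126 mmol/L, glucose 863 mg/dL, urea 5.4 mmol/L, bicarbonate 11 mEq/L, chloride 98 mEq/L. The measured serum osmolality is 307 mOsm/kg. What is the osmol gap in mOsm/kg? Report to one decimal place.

Calculated osmolality = 2·Na + glucose/18 + urea
= 2·126 + 863/18 + 5.4
= 252 + 47.94 + 5.40
= 305.34 mOsm/kg ≈ 305.3 mOsm/kg
Osmolar gap = measured − calculated = 307 − 305.3 = 1.7 mOsm/kg

1.7 mOsm/kg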